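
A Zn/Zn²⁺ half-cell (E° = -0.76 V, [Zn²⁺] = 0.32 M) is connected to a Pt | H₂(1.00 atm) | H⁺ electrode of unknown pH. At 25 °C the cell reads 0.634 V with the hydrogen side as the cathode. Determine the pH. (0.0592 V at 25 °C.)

E°_cell = 0.76 V and n = 2.
log Q = n(E° − E)/0.0592 = 2×(0.76 − 0.634)/0.0592 = 4.257.
With Q = [Zn²⁺]·P(H₂) / [H⁺]^2, solving for [H⁺] gives log[H⁺] = -2.376, so pH = 2.38.

pH = 2.38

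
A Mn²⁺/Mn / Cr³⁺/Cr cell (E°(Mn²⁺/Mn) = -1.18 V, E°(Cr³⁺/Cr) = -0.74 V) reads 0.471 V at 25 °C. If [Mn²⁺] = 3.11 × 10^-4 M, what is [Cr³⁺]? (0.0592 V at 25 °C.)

2 × 10^-4 M

From the Nernst equation, log Q = n(E° − E)/0.0592 = 6(0.44 − 0.471)/0.0592 = -3.142, so Q = 7.21 × 10^-4.
With Q = [Mn²⁺]^3/[Cr³⁺]^2 and the known concentrations, [Cr³⁺]^2 in the denominator gives [Cr³⁺] = 2 × 10^-4 M.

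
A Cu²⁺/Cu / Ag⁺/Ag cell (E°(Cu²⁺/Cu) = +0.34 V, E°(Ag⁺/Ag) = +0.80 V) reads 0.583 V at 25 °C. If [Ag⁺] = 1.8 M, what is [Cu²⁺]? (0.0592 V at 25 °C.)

From the Nernst equation, log Q = n(E° − E)/0.0592 = 2(0.46 − 0.583)/0.0592 = -4.155, so Q = 6.99 × 10^-5.
With Q = [Cu²⁺]/[Ag⁺]^2 and the known concentrations, [Cu²⁺] in the numerator gives [Cu²⁺] = 2.3 × 10^-4 M.

2.3 × 10^-4 M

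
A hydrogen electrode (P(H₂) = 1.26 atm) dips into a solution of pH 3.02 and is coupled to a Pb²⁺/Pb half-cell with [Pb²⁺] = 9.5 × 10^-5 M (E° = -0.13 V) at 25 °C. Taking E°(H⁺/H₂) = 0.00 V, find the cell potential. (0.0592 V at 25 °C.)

0.067 V

The hydrogen couple is the cathode, so E°_cell = 0.13 V; n = 2.
[H⁺] = 10^(−3.02) = 9.5 × 10^-4 M, and Q = [Pb²⁺]·P(H₂) / [H⁺]^2 = 131.
E = E° − (0.0592/2) log Q = 0.13 − (0.0592/2)(2.118) = 0.067 V.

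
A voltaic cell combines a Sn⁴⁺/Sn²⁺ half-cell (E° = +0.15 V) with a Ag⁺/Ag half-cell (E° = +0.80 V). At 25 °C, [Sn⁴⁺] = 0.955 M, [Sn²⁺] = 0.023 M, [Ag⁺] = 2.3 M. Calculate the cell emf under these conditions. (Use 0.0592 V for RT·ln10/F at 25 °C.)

0.624 V

The Ag⁺/Ag couple has the higher reduction potential and acts as the cathode, so E°_cell = +0.80 − (+0.15) = 0.65 V.
Balancing electrons gives n = 2; the reaction quotient is Q = [Sn⁴⁺]/([Sn²⁺]·[Ag⁺]^2) = 7.85.
At 25 °C, E = E° − (0.0592/n) log Q = 0.65 − (0.0592/2)(0.895) = 0.650 − 0.026 = 0.624 V.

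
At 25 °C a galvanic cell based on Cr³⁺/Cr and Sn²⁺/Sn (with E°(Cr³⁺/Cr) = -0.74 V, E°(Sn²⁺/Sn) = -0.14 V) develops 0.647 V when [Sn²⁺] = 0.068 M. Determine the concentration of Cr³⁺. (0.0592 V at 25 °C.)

7.4 × 10^-5 M

From the Nernst equation, log Q = n(E° − E)/0.0592 = 6(0.60 − 0.647)/0.0592 = -4.764, so Q = 1.72 × 10^-5.
With Q = [Cr³⁺]^2/[Sn²⁺]^3 and the known concentrations, [Cr³⁺]^2 in the numerator gives [Cr³⁺] = 7.4 × 10^-5 M.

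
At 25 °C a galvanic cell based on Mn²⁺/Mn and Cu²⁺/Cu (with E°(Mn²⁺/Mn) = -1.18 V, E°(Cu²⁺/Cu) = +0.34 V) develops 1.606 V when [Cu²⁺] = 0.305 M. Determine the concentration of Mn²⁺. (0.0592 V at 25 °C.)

3.8 × 10^-4 M

From the Nernst equation, log Q = n(E° − E)/0.0592 = 2(1.52 − 1.606)/0.0592 = -2.905, so Q = 0.00124.
With Q = [Mn²⁺]/[Cu²⁺] and the known concentrations, [Mn²⁺] in the numerator gives [Mn²⁺] = 3.8 × 10^-4 M.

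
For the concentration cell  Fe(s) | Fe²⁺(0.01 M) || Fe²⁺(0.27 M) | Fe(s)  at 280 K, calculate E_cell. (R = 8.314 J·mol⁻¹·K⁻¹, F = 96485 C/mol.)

0.040 V

Both half-cells are Fe²⁺/Fe, so E°_cell = 0. The concentrated side is the cathode; the cell reaction moves Fe²⁺ from high to low concentration with n = 2.
Q = [Fe²⁺]_dilute/[Fe²⁺]_conc = 0.01/0.27 = 0.0370.
E = 0 − (RT/nF) ln Q = −((8.314×280)/(2×96485))(-3.296) = 0.0398 V.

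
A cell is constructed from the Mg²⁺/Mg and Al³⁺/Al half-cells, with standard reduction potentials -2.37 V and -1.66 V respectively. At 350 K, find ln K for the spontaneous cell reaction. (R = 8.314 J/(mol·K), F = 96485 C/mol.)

E°_cell = -1.66 − (-2.37) = 0.71 V, with n = 6 electrons transferred.
At equilibrium E = 0, so the Nernst equation gives ln K = nFE°/RT = (6)(96485)(0.71)/((8.314)(350)) = 141.25.

ln K = 141.3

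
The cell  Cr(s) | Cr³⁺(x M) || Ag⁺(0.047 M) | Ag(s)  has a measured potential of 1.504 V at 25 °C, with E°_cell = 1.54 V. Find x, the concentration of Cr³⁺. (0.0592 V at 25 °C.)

0.0069 M

From the Nernst equation, log Q = n(E° − E)/0.0592 = 3(1.54 − 1.504)/0.0592 = 1.824, so Q = 66.7.
With Q = [Cr³⁺]/[Ag⁺]^3 and the known concentrations, [Cr³⁺] in the numerator gives [Cr³⁺] = 0.0069 M.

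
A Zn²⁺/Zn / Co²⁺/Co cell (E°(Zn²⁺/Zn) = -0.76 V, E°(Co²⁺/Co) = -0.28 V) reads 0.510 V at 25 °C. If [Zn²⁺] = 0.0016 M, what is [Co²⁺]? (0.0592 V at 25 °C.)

From the Nernst equation, log Q = n(E° − E)/0.0592 = 2(0.48 − 0.510)/0.0592 = -1.014, so Q = 0.0969.
With Q = [Zn²⁺]/[Co²⁺] and the known concentrations, [Co²⁺] in the denominator gives [Co²⁺] = 0.017 M.

0.017 M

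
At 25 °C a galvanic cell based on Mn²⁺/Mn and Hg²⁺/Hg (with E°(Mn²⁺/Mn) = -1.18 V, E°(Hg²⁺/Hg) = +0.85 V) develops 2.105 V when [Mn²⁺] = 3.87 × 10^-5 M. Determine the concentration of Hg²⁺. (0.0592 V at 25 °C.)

0.013 M

From the Nernst equation, log Q = n(E° − E)/0.0592 = 2(2.03 − 2.105)/0.0592 = -2.534, so Q = 0.00293.
With Q = [Mn²⁺]/[Hg²⁺] and the known concentrations, [Hg²⁺] in the denominator gives [Hg²⁺] = 0.013 M.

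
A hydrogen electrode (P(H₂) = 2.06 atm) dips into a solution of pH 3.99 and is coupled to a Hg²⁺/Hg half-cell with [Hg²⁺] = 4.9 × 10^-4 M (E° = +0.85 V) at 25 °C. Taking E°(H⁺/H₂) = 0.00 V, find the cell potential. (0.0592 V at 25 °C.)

1.00 V

The Hg²⁺/Hg couple is the cathode, so E°_cell = 0.85 V; n = 2.
[H⁺] = 10^(−3.99) = 1 × 10^-4 M, and Q = [H⁺]^2 / ([Hg²⁺]·P(H₂)) = 1.04 × 10^-5.
E = E° − (0.0592/2) log Q = 0.85 − (0.0592/2)(-4.984) = 0.998 V.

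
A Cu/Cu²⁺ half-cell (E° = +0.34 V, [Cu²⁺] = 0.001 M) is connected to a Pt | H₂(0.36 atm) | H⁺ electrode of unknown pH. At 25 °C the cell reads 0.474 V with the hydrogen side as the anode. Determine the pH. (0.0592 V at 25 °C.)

pH = 3.99

E°_cell = 0.34 V and n = 2.
log Q = n(E° − E)/0.0592 = 2×(0.34 − 0.474)/0.0592 = -4.527.
With Q = [H⁺]^2 / ([Cu²⁺]·P(H₂)), solving for [H⁺] gives log[H⁺] = -3.985, so pH = 3.99.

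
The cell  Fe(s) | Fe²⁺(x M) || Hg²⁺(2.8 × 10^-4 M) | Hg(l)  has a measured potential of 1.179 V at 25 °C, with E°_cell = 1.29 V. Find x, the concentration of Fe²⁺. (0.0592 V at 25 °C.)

1.6 M

From the Nernst equation, log Q = n(E° − E)/0.0592 = 2(1.29 − 1.179)/0.0592 = 3.750, so Q = 5620.
With Q = [Fe²⁺]/[Hg²⁺] and the known concentrations, [Fe²⁺] in the numerator gives [Fe²⁺] = 1.6 M.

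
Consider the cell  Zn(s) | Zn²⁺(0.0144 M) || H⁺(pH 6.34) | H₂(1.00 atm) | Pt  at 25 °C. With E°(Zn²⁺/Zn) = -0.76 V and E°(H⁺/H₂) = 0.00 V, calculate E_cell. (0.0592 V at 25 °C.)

The hydrogen couple is the cathode, so E°_cell = 0.76 V; n = 2.
[H⁺] = 10^(−6.34) = 4.6 × 10^-7 M, and Q = [Zn²⁺]·P(H₂) / [H⁺]^2 = 6.89 × 10^10.
E = E° − (0.0592/2) log Q = 0.76 − (0.0592/2)(10.838) = 0.439 V.

0.44 V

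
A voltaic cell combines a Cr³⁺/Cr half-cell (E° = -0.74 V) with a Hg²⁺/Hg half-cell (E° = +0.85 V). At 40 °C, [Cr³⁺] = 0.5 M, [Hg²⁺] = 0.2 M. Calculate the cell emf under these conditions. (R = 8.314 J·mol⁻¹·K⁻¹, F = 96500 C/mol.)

1.57 V

The Hg²⁺/Hg couple has the higher reduction potential and acts as the cathode, so E°_cell = +0.85 − (-0.74) = 1.59 V.
Balancing electrons gives n = 6; the reaction quotient is Q = [Cr³⁺]^2/[Hg²⁺]^3 = 31.2.
E = E° − (RT/nF) ln Q = 1.59 − (8.314×313)/(6×96500) × (3.442) = 1.590 − 0.015 = 1.575 V.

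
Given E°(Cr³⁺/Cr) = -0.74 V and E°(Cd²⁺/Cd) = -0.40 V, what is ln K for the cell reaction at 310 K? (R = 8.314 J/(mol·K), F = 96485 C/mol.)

E°_cell = -0.40 − (-0.74) = 0.34 V, with n = 6 electrons transferred.
At equilibrium E = 0, so the Nernst equation gives ln K = nFE°/RT = (6)(96485)(0.34)/((8.314)(310)) = 76.37.

ln K = 76.4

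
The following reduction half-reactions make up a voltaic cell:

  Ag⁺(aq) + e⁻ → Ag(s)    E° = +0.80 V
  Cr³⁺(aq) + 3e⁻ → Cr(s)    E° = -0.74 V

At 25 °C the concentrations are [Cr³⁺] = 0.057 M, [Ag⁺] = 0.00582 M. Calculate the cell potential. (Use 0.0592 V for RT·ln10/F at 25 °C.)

The Ag⁺/Ag couple has the higher reduction potential and acts as the cathode, so E°_cell = +0.80 − (-0.74) = 1.54 V.
Balancing electrons gives n = 3; the reaction quotient is Q = [Cr³⁺]/[Ag⁺]^3 = 2.89 × 10^5.
At 25 °C, E = E° − (0.0592/n) log Q = 1.54 − (0.0592/3)(5.461) = 1.540 − 0.108 = 1.432 V.

1.43 V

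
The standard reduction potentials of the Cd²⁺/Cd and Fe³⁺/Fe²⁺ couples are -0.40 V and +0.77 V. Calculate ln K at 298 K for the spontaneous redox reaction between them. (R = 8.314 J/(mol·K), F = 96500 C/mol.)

E°_cell = +0.77 − (-0.40) = 1.17 V, with n = 2 electrons transferred.
At equilibrium E = 0, so the Nernst equation gives ln K = nFE°/RT = (2)(96500)(1.17)/((8.314)(298)) = 91.14.

ln K = 91.1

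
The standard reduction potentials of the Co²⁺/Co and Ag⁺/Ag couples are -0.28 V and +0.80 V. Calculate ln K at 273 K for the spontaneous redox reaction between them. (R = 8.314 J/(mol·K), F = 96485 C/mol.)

ln K = 91.8

E°_cell = +0.80 − (-0.28) = 1.08 V, with n = 2 electrons transferred.
At equilibrium E = 0, so the Nernst equation gives ln K = nFE°/RT = (2)(96485)(1.08)/((8.314)(273)) = 91.82.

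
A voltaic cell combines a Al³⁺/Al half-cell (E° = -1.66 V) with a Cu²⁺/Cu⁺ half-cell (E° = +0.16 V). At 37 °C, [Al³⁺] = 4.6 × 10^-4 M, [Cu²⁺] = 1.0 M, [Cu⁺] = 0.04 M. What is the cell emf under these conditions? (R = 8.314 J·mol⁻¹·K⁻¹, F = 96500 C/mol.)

1.97 V

The Cu²⁺/Cu⁺ couple has the higher reduction potential and acts as the cathode, so E°_cell = +0.16 − (-1.66) = 1.82 V.
Balancing electrons gives n = 3; the reaction quotient is Q = [Al³⁺]·[Cu⁺]^3/[Cu²⁺]^3 = 2.94 × 10^-8.
E = E° − (RT/nF) ln Q = 1.82 − (8.314×310)/(3×96500) × (-17.341) = 1.820 + 0.154 = 1.974 V.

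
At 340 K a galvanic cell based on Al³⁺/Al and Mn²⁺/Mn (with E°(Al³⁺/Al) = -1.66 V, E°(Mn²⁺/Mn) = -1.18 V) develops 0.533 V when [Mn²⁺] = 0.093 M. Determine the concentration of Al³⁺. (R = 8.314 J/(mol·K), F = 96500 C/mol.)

1.2 × 10^-4 M

From the Nernst equation, ln Q = nF(E° − E)/RT = 6×96500×(0.48 − 0.533)/(8.314×340) = -10.856, so Q = 1.93 × 10^-5.
With Q = [Al³⁺]^2/[Mn²⁺]^3 and the known concentrations, [Al³⁺]^2 in the numerator gives [Al³⁺] = 1.2 × 10^-4 M.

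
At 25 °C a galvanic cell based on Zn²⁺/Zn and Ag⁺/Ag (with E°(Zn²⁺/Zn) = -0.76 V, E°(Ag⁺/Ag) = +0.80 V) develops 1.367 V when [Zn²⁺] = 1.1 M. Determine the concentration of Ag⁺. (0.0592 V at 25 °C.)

From the Nernst equation, log Q = n(E° − E)/0.0592 = 2(1.56 − 1.367)/0.0592 = 6.520, so Q = 3.31 × 10^6.
With Q = [Zn²⁺]/[Ag⁺]^2 and the known concentrations, [Ag⁺]^2 in the denominator gives [Ag⁺] = 5.8 × 10^-4 M.

5.8 × 10^-4 M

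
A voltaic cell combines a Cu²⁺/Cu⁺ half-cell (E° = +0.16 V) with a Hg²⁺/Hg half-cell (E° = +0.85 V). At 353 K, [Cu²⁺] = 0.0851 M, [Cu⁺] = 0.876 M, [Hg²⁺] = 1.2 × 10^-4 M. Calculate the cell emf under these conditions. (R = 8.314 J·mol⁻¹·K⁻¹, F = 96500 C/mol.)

0.624 V

The Hg²⁺/Hg couple has the higher reduction potential and acts as the cathode, so E°_cell = +0.85 − (+0.16) = 0.69 V.
Balancing electrons gives n = 2; the reaction quotient is Q = [Cu²⁺]^2/([Cu⁺]^2·[Hg²⁺]) = 78.6.
E = E° − (RT/nF) ln Q = 0.69 − (8.314×353)/(2×96500) × (4.365) = 0.690 − 0.066 = 0.624 V.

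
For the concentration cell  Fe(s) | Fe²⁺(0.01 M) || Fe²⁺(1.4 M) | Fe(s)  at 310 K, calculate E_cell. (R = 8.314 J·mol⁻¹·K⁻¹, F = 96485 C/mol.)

Both half-cells are Fe²⁺/Fe, so E°_cell = 0. The concentrated side is the cathode; the cell reaction moves Fe²⁺ from high to low concentration with n = 2.
Q = [Fe²⁺]_dilute/[Fe²⁺]_conc = 0.01/1.4 = 0.00714.
E = 0 − (RT/nF) ln Q = −((8.314×310)/(2×96485))(-4.942) = 0.0660 V.

0.066 V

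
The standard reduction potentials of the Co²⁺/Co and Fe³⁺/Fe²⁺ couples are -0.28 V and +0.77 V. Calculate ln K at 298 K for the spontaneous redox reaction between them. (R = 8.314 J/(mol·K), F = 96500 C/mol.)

E°_cell = +0.77 − (-0.28) = 1.05 V, with n = 2 electrons transferred.
At equilibrium E = 0, so the Nernst equation gives ln K = nFE°/RT = (2)(96500)(1.05)/((8.314)(298)) = 81.79.

ln K = 81.8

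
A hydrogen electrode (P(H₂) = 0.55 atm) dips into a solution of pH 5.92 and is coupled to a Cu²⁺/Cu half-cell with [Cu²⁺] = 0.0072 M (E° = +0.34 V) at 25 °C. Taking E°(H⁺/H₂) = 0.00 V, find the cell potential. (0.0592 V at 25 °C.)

The Cu²⁺/Cu couple is the cathode, so E°_cell = 0.34 V; n = 2.
[H⁺] = 10^(−5.92) = 1.2 × 10^-6 M, and Q = [H⁺]^2 / ([Cu²⁺]·P(H₂)) = 3.65 × 10^-10.
E = E° − (0.0592/2) log Q = 0.34 − (0.0592/2)(-9.438) = 0.619 V.

0.62 V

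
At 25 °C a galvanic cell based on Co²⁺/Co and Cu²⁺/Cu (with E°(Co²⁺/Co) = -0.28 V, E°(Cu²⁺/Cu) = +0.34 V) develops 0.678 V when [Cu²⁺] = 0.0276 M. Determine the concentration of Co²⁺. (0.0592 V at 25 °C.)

From the Nernst equation, log Q = n(E° − E)/0.0592 = 2(0.62 − 0.678)/0.0592 = -1.959, so Q = 0.0110.
With Q = [Co²⁺]/[Cu²⁺] and the known concentrations, [Co²⁺] in the numerator gives [Co²⁺] = 3 × 10^-4 M.

3 × 10^-4 M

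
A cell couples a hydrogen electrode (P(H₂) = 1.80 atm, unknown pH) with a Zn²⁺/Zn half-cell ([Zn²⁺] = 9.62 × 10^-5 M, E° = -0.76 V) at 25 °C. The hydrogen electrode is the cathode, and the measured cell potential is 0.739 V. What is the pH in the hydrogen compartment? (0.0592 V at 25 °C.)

pH = 2.24

E°_cell = 0.76 V and n = 2.
log Q = n(E° − E)/0.0592 = 2×(0.76 − 0.739)/0.0592 = 0.709.
With Q = [Zn²⁺]·P(H₂) / [H⁺]^2, solving for [H⁺] gives log[H⁺] = -2.236, so pH = 2.24.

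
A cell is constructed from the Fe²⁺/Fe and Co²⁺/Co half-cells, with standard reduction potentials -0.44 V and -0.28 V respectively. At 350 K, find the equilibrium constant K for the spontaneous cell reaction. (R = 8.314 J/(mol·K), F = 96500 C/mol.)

4.1 × 10^4

E°_cell = -0.28 − (-0.44) = 0.16 V, with n = 2 electrons transferred.
At equilibrium E = 0, so the Nernst equation gives ln K = nFE°/RT = (2)(96500)(0.16)/((8.314)(350)) = 10.61.
K = e^10.61 = 4.1 × 10^4.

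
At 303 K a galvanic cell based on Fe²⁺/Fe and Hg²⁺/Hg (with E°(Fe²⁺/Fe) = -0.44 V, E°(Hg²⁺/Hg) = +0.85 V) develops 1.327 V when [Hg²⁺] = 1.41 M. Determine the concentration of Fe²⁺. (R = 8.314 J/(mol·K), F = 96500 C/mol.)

From the Nernst equation, ln Q = nF(E° − E)/RT = 2×96500×(1.29 − 1.327)/(8.314×303) = -2.835, so Q = 0.0587.
With Q = [Fe²⁺]/[Hg²⁺] and the known concentrations, [Fe²⁺] in the numerator gives [Fe²⁺] = 0.083 M.

0.083 M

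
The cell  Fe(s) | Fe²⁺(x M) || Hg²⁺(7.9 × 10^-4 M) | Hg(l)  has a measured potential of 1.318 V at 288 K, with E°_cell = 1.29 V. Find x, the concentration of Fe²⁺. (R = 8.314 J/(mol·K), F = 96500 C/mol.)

From the Nernst equation, ln Q = nF(E° − E)/RT = 2×96500×(1.29 − 1.318)/(8.314×288) = -2.257, so Q = 0.105.
With Q = [Fe²⁺]/[Hg²⁺] and the known concentrations, [Fe²⁺] in the numerator gives [Fe²⁺] = 8.3 × 10^-5 M.

8.3 × 10^-5 M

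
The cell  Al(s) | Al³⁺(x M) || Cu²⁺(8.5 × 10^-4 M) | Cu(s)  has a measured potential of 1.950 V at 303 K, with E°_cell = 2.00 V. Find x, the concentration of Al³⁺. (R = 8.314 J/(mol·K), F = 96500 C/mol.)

From the Nernst equation, ln Q = nF(E° − E)/RT = 6×96500×(2.00 − 1.950)/(8.314×303) = 11.492, so Q = 9.79 × 10^4.
With Q = [Al³⁺]^2/[Cu²⁺]^3 and the known concentrations, [Al³⁺]^2 in the numerator gives [Al³⁺] = 0.0078 M.

0.0078 M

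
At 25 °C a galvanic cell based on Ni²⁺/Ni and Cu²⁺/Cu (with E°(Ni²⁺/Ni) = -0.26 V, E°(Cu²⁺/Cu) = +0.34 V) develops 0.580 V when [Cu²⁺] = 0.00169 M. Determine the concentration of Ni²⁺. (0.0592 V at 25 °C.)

0.008 M

From the Nernst equation, log Q = n(E° − E)/0.0592 = 2(0.60 − 0.580)/0.0592 = 0.676, so Q = 4.74.
With Q = [Ni²⁺]/[Cu²⁺] and the known concentrations, [Ni²⁺] in the numerator gives [Ni²⁺] = 0.008 M.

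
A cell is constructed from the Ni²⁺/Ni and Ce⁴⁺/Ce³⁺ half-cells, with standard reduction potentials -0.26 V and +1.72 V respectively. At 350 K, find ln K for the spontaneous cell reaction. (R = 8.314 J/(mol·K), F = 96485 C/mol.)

ln K = 131.3

E°_cell = +1.72 − (-0.26) = 1.98 V, with n = 2 electrons transferred.
At equilibrium E = 0, so the Nernst equation gives ln K = nFE°/RT = (2)(96485)(1.98)/((8.314)(350)) = 131.30.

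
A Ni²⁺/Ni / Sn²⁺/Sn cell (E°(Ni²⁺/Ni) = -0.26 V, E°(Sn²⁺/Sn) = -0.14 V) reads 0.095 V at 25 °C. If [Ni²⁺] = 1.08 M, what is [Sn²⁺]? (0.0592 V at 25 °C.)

0.15 M

From the Nernst equation, log Q = n(E° − E)/0.0592 = 2(0.12 − 0.095)/0.0592 = 0.845, so Q = 6.99.
With Q = [Ni²⁺]/[Sn²⁺] and the known concentrations, [Sn²⁺] in the denominator gives [Sn²⁺] = 0.15 M.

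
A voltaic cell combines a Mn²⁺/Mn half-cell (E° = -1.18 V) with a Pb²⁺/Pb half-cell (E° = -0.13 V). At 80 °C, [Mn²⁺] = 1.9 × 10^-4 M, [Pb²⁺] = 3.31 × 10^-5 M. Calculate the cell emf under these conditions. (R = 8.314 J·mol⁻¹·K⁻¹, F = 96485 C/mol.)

1.02 V

The Pb²⁺/Pb couple has the higher reduction potential and acts as the cathode, so E°_cell = -0.13 − (-1.18) = 1.05 V.
Balancing electrons gives n = 2; the reaction quotient is Q = [Mn²⁺]/[Pb²⁺] = 5.74.
E = E° − (RT/nF) ln Q = 1.05 − (8.314×353)/(2×96485) × (1.747) = 1.050 − 0.027 = 1.023 V.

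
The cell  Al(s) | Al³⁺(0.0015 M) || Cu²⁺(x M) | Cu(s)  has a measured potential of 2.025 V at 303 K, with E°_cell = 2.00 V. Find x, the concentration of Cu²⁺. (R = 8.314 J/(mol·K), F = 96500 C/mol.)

From the Nernst equation, ln Q = nF(E° − E)/RT = 6×96500×(2.00 − 2.025)/(8.314×303) = -5.746, so Q = 0.00320.
With Q = [Al³⁺]^2/[Cu²⁺]^3 and the known concentrations, [Cu²⁺]^3 in the denominator gives [Cu²⁺] = 0.089 M.

0.089 M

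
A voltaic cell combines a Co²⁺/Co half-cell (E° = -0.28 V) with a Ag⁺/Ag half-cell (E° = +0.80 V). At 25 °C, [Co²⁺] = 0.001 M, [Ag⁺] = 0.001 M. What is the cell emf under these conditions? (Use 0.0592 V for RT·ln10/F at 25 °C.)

0.991 V

The Ag⁺/Ag couple has the higher reduction potential and acts as the cathode, so E°_cell = +0.80 − (-0.28) = 1.08 V.
Balancing electrons gives n = 2; the reaction quotient is Q = [Co²⁺]/[Ag⁺]^2 = 1000.
At 25 °C, E = E° − (0.0592/n) log Q = 1.08 − (0.0592/2)(3.000) = 1.080 − 0.089 = 0.991 V.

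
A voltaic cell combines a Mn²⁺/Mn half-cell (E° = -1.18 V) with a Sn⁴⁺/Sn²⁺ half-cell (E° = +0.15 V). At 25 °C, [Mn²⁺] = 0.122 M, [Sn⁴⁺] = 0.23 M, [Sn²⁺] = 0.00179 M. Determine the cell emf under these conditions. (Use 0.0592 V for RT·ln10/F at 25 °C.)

The Sn⁴⁺/Sn²⁺ couple has the higher reduction potential and acts as the cathode, so E°_cell = +0.15 − (-1.18) = 1.33 V.
Balancing electrons gives n = 2; the reaction quotient is Q = [Mn²⁺]·[Sn²⁺]/[Sn⁴⁺] = 9.49 × 10^-4.
At 25 °C, E = E° − (0.0592/n) log Q = 1.33 − (0.0592/2)(-3.023) = 1.330 + 0.089 = 1.419 V.

1.42 V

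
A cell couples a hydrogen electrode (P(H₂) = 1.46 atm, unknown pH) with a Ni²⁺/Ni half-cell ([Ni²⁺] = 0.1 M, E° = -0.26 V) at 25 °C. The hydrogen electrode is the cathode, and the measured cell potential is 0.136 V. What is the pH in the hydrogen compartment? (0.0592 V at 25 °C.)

E°_cell = 0.26 V and n = 2.
log Q = n(E° − E)/0.0592 = 2×(0.26 − 0.136)/0.0592 = 4.189.
With Q = [Ni²⁺]·P(H₂) / [H⁺]^2, solving for [H⁺] gives log[H⁺] = -2.512, so pH = 2.51.

pH = 2.51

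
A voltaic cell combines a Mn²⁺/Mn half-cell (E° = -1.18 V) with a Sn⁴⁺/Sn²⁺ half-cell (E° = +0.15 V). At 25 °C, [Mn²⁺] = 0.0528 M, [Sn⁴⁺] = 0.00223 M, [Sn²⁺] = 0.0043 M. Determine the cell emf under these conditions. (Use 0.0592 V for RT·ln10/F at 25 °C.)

1.36 V

The Sn⁴⁺/Sn²⁺ couple has the higher reduction potential and acts as the cathode, so E°_cell = +0.15 − (-1.18) = 1.33 V.
Balancing electrons gives n = 2; the reaction quotient is Q = [Mn²⁺]·[Sn²⁺]/[Sn⁴⁺] = 0.102.
At 25 °C, E = E° − (0.0592/n) log Q = 1.33 − (0.0592/2)(-0.992) = 1.330 + 0.029 = 1.359 V.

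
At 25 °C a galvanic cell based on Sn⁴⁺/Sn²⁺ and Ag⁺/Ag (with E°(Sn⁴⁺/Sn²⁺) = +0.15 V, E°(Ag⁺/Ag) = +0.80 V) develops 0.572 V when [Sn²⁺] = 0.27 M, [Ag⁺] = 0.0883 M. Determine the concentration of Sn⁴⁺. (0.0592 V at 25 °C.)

0.91 M

From the Nernst equation, log Q = n(E° − E)/0.0592 = 2(0.65 − 0.572)/0.0592 = 2.635, so Q = 432.
With Q = [Sn⁴⁺]/([Sn²⁺]·[Ag⁺]^2) and the known concentrations, [Sn⁴⁺] in the numerator gives [Sn⁴⁺] = 0.91 M.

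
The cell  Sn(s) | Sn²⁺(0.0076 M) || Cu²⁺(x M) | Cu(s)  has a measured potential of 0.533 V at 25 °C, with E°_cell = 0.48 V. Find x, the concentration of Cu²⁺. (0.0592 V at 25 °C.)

0.47 M

From the Nernst equation, log Q = n(E° − E)/0.0592 = 2(0.48 − 0.533)/0.0592 = -1.791, so Q = 0.0162.
With Q = [Sn²⁺]/[Cu²⁺] and the known concentrations, [Cu²⁺] in the denominator gives [Cu²⁺] = 0.47 M.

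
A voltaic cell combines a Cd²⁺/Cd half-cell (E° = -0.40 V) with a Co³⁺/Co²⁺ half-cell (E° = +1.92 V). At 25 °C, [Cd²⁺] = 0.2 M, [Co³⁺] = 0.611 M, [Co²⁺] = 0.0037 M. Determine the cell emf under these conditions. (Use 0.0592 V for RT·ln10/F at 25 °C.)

The Co³⁺/Co²⁺ couple has the higher reduction potential and acts as the cathode, so E°_cell = +1.92 − (-0.40) = 2.32 V.
Balancing electrons gives n = 2; the reaction quotient is Q = [Cd²⁺]·[Co²⁺]^2/[Co³⁺]^2 = 7.33 × 10^-6.
At 25 °C, E = E° − (0.0592/n) log Q = 2.32 − (0.0592/2)(-5.135) = 2.320 + 0.152 = 2.472 V.

2.47 V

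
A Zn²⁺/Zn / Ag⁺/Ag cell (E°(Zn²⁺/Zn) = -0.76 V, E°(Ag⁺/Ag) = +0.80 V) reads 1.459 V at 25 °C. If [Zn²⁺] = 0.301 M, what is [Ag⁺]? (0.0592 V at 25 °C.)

From the Nernst equation, log Q = n(E° − E)/0.0592 = 2(1.56 − 1.459)/0.0592 = 3.412, so Q = 2580.
With Q = [Zn²⁺]/[Ag⁺]^2 and the known concentrations, [Ag⁺]^2 in the denominator gives [Ag⁺] = 0.011 M.

0.011 M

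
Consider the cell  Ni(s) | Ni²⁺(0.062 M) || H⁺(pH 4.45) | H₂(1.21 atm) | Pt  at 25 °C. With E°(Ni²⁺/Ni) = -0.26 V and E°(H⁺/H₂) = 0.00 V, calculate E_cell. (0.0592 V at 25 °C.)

0.030 V

The hydrogen couple is the cathode, so E°_cell = 0.26 V; n = 2.
[H⁺] = 10^(−4.45) = 3.5 × 10^-5 M, and Q = [Ni²⁺]·P(H₂) / [H⁺]^2 = 5.96 × 10^7.
E = E° − (0.0592/2) log Q = 0.26 − (0.0592/2)(7.775) = 0.030 V.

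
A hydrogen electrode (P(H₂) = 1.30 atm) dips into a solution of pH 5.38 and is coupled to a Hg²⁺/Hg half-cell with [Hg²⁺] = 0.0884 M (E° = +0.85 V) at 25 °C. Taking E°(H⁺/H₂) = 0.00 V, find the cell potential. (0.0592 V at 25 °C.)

The Hg²⁺/Hg couple is the cathode, so E°_cell = 0.85 V; n = 2.
[H⁺] = 10^(−5.38) = 4.2 × 10^-6 M, and Q = [H⁺]^2 / ([Hg²⁺]·P(H₂)) = 1.51 × 10^-10.
E = E° − (0.0592/2) log Q = 0.85 − (0.0592/2)(-9.820) = 1.141 V.

1.14 V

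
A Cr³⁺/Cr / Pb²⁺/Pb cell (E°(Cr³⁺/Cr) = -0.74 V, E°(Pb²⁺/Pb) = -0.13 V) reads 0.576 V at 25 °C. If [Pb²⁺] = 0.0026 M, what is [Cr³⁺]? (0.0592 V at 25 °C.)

From the Nernst equation, log Q = n(E° − E)/0.0592 = 6(0.61 − 0.576)/0.0592 = 3.446, so Q = 2790.
With Q = [Cr³⁺]^2/[Pb²⁺]^3 and the known concentrations, [Cr³⁺]^2 in the numerator gives [Cr³⁺] = 0.007 M.

0.007 M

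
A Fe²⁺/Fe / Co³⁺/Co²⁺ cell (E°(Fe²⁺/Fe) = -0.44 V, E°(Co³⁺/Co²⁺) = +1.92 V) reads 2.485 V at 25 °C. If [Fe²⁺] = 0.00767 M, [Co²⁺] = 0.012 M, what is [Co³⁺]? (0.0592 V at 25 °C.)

0.14 M

From the Nernst equation, log Q = n(E° − E)/0.0592 = 2(2.36 − 2.485)/0.0592 = -4.223, so Q = 5.98 × 10^-5.
With Q = [Fe²⁺]·[Co²⁺]^2/[Co³⁺]^2 and the known concentrations, [Co³⁺]^2 in the denominator gives [Co³⁺] = 0.14 M.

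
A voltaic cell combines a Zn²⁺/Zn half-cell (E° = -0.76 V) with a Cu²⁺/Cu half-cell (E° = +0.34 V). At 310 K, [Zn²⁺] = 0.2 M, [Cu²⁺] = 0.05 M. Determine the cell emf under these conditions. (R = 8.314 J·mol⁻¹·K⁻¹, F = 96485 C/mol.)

The Cu²⁺/Cu couple has the higher reduction potential and acts as the cathode, so E°_cell = +0.34 − (-0.76) = 1.10 V.
Balancing electrons gives n = 2; the reaction quotient is Q = [Zn²⁺]/[Cu²⁺] = 4.00.
E = E° − (RT/nF) ln Q = 1.10 − (8.314×310)/(2×96485) × (1.386) = 1.100 − 0.019 = 1.081 V.

1.08 V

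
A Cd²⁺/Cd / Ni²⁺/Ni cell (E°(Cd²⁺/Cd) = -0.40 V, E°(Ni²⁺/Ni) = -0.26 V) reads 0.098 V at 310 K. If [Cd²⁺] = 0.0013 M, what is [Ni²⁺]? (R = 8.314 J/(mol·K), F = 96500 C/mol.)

From the Nernst equation, ln Q = nF(E° − E)/RT = 2×96500×(0.14 − 0.098)/(8.314×310) = 3.145, so Q = 23.2.
With Q = [Cd²⁺]/[Ni²⁺] and the known concentrations, [Ni²⁺] in the denominator gives [Ni²⁺] = 5.6 × 10^-5 M.

5.6 × 10^-5 M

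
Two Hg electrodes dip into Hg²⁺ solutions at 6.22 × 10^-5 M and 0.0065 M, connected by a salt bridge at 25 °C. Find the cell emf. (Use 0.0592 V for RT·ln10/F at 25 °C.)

0.060 V

Both half-cells are Hg²⁺/Hg, so E°_cell = 0. The concentrated side is the cathode; the cell reaction moves Hg²⁺ from high to low concentration with n = 2.
Q = [Hg²⁺]_dilute/[Hg²⁺]_conc = 6.22 × 10^-5/0.0065 = 0.00957.
E = 0 − (0.0592/2) log Q = −(0.0592/2)(-2.019) = 0.0598 V.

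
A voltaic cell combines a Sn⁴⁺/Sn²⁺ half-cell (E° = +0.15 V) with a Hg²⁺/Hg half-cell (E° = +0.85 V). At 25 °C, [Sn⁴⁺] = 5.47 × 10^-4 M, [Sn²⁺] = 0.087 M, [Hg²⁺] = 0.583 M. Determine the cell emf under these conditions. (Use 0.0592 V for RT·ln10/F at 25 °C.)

The Hg²⁺/Hg couple has the higher reduction potential and acts as the cathode, so E°_cell = +0.85 − (+0.15) = 0.70 V.
Balancing electrons gives n = 2; the reaction quotient is Q = [Sn⁴⁺]/([Sn²⁺]·[Hg²⁺]) = 0.0108.
At 25 °C, E = E° − (0.0592/n) log Q = 0.70 − (0.0592/2)(-1.967) = 0.700 + 0.058 = 0.758 V.

0.758 V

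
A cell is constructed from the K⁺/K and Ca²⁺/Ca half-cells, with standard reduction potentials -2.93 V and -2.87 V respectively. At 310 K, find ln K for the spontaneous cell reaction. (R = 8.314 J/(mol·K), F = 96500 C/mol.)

ln K = 4.5

E°_cell = -2.87 − (-2.93) = 0.06 V, with n = 2 electrons transferred.
At equilibrium E = 0, so the Nernst equation gives ln K = nFE°/RT = (2)(96500)(0.06)/((8.314)(310)) = 4.49.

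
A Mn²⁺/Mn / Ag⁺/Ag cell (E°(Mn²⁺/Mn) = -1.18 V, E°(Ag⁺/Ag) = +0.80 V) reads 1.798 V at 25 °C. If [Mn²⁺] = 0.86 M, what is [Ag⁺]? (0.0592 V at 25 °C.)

From the Nernst equation, log Q = n(E° − E)/0.0592 = 2(1.98 − 1.798)/0.0592 = 6.149, so Q = 1.41 × 10^6.
With Q = [Mn²⁺]/[Ag⁺]^2 and the known concentrations, [Ag⁺]^2 in the denominator gives [Ag⁺] = 7.8 × 10^-4 M.

7.8 × 10^-4 M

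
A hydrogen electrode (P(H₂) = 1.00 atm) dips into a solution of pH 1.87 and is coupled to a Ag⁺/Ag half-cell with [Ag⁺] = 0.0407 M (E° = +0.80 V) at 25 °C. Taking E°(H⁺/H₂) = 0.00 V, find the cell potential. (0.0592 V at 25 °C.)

0.83 V

The Ag⁺/Ag couple is the cathode, so E°_cell = 0.80 V; n = 2.
[H⁺] = 10^(−1.87) = 0.013 M, and Q = [H⁺]^2 / ([Ag⁺]^2·P(H₂)) = 0.110.
E = E° − (0.0592/2) log Q = 0.80 − (0.0592/2)(-0.959) = 0.828 V.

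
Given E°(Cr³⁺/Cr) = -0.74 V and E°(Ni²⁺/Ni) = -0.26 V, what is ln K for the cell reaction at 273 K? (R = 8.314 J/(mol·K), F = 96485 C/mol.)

E°_cell = -0.26 − (-0.74) = 0.48 V, with n = 6 electrons transferred.
At equilibrium E = 0, so the Nernst equation gives ln K = nFE°/RT = (6)(96485)(0.48)/((8.314)(273)) = 122.43.

ln K = 122.4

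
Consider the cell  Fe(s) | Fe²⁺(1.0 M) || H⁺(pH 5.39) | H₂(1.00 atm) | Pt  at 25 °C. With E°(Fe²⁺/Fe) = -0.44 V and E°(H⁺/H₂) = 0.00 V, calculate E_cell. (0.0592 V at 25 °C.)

The hydrogen couple is the cathode, so E°_cell = 0.44 V; n = 2.
[H⁺] = 10^(−5.39) = 4.1 × 10^-6 M, and Q = [Fe²⁺]·P(H₂) / [H⁺]^2 = 6.03 × 10^10.
E = E° − (0.0592/2) log Q = 0.44 − (0.0592/2)(10.780) = 0.121 V.

0.12 V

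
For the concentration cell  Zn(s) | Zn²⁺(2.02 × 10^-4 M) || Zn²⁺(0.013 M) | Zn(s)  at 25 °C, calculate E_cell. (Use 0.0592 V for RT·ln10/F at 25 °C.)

0.054 V

Both half-cells are Zn²⁺/Zn, so E°_cell = 0. The concentrated side is the cathode; the cell reaction moves Zn²⁺ from high to low concentration with n = 2.
Q = [Zn²⁺]_dilute/[Zn²⁺]_conc = 2.02 × 10^-4/0.013 = 0.0155.
E = 0 − (0.0592/2) log Q = −(0.0592/2)(-1.809) = 0.0535 V.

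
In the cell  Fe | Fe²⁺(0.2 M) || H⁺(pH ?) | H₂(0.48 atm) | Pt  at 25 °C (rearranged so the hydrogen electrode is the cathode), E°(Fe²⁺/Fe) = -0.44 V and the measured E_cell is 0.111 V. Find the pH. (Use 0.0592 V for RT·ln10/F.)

E°_cell = 0.44 V and n = 2.
log Q = n(E° − E)/0.0592 = 2×(0.44 − 0.111)/0.0592 = 11.115.
With Q = [Fe²⁺]·P(H₂) / [H⁺]^2, solving for [H⁺] gives log[H⁺] = -6.066, so pH = 6.07.

pH = 6.07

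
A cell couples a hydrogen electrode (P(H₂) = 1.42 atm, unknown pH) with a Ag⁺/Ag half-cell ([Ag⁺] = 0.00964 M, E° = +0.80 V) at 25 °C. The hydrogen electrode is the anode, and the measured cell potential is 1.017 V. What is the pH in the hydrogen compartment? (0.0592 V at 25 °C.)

pH = 5.61

E°_cell = 0.80 V and n = 2.
log Q = n(E° − E)/0.0592 = 2×(0.80 − 1.017)/0.0592 = -7.331.
With Q = [H⁺]^2 / ([Ag⁺]^2·P(H₂)), solving for [H⁺] gives log[H⁺] = -5.605, so pH = 5.61.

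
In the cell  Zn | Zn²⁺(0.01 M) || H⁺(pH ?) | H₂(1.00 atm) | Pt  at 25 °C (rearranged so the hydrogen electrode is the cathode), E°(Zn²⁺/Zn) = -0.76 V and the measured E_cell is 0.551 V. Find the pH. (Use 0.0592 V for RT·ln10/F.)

E°_cell = 0.76 V and n = 2.
log Q = n(E° − E)/0.0592 = 2×(0.76 − 0.551)/0.0592 = 7.061.
With Q = [Zn²⁺]·P(H₂) / [H⁺]^2, solving for [H⁺] gives log[H⁺] = -4.530, so pH = 4.53.

pH = 4.53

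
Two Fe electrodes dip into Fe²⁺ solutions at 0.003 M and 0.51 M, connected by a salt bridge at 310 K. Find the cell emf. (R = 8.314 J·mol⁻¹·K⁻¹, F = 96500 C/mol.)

Both half-cells are Fe²⁺/Fe, so E°_cell = 0. The concentrated side is the cathode; the cell reaction moves Fe²⁺ from high to low concentration with n = 2.
Q = [Fe²⁺]_dilute/[Fe²⁺]_conc = 0.003/0.51 = 0.00588.
E = 0 − (RT/nF) ln Q = −((8.314×310)/(2×96500))(-5.136) = 0.0686 V.

0.069 V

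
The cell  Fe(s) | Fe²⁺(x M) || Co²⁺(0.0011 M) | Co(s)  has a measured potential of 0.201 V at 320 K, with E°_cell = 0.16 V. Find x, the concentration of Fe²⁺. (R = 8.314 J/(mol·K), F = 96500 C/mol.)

From the Nernst equation, ln Q = nF(E° − E)/RT = 2×96500×(0.16 − 0.201)/(8.314×320) = -2.974, so Q = 0.0511.
With Q = [Fe²⁺]/[Co²⁺] and the known concentrations, [Fe²⁺] in the numerator gives [Fe²⁺] = 5.6 × 10^-5 M.

5.6 × 10^-5 M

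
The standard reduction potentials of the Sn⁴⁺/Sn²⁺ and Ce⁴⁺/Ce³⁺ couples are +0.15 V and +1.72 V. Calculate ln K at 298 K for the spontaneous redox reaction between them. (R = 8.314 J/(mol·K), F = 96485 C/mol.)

E°_cell = +1.72 − (+0.15) = 1.57 V, with n = 2 electrons transferred.
At equilibrium E = 0, so the Nernst equation gives ln K = nFE°/RT = (2)(96485)(1.57)/((8.314)(298)) = 122.28.

ln K = 122.3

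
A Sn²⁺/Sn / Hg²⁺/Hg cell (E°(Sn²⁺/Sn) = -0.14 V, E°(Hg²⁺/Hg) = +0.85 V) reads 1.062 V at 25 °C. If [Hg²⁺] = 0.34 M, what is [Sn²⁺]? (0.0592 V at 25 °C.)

From the Nernst equation, log Q = n(E° − E)/0.0592 = 2(0.99 − 1.062)/0.0592 = -2.432, so Q = 0.00369.
With Q = [Sn²⁺]/[Hg²⁺] and the known concentrations, [Sn²⁺] in the numerator gives [Sn²⁺] = 0.0013 M.

0.0013 M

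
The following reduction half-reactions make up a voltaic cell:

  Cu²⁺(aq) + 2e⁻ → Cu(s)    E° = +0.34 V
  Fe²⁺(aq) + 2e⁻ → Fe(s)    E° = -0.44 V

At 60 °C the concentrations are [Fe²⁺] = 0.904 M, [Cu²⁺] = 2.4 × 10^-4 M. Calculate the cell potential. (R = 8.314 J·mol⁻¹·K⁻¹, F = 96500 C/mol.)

The Cu²⁺/Cu couple has the higher reduction potential and acts as the cathode, so E°_cell = +0.34 − (-0.44) = 0.78 V.
Balancing electrons gives n = 2; the reaction quotient is Q = [Fe²⁺]/[Cu²⁺] = 3770.
E = E° − (RT/nF) ln Q = 0.78 − (8.314×333)/(2×96500) × (8.234) = 0.780 − 0.118 = 0.662 V.

0.662 V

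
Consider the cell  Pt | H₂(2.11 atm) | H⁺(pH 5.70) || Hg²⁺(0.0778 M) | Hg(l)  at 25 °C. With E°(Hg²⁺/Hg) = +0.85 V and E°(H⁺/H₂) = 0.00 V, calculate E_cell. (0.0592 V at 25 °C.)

The Hg²⁺/Hg couple is the cathode, so E°_cell = 0.85 V; n = 2.
[H⁺] = 10^(−5.70) = 2 × 10^-6 M, and Q = [H⁺]^2 / ([Hg²⁺]·P(H₂)) = 2.43 × 10^-11.
E = E° − (0.0592/2) log Q = 0.85 − (0.0592/2)(-10.615) = 1.164 V.

1.16 V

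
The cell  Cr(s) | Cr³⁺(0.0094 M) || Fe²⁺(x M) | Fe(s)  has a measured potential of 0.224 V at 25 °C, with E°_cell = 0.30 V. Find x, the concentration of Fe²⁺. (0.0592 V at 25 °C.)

1.2 × 10^-4 M

From the Nernst equation, log Q = n(E° − E)/0.0592 = 6(0.30 − 0.224)/0.0592 = 7.703, so Q = 5.04 × 10^7.
With Q = [Cr³⁺]^2/[Fe²⁺]^3 and the known concentrations, [Fe²⁺]^3 in the denominator gives [Fe²⁺] = 1.2 × 10^-4 M.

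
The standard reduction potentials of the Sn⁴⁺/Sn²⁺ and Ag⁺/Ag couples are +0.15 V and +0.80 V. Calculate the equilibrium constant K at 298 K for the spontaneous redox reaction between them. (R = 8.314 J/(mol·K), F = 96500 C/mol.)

9.8 × 10^21

E°_cell = +0.80 − (+0.15) = 0.65 V, with n = 2 electrons transferred.
At equilibrium E = 0, so the Nernst equation gives ln K = nFE°/RT = (2)(96500)(0.65)/((8.314)(298)) = 50.63.
K = e^50.63 = 9.8 × 10^21.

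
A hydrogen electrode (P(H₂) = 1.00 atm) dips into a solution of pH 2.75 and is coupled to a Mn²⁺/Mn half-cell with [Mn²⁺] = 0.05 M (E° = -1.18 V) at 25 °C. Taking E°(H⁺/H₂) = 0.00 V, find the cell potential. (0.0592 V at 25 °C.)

The hydrogen couple is the cathode, so E°_cell = 1.18 V; n = 2.
[H⁺] = 10^(−2.75) = 0.0018 M, and Q = [Mn²⁺]·P(H₂) / [H⁺]^2 = 1.58 × 10^4.
E = E° − (0.0592/2) log Q = 1.18 − (0.0592/2)(4.199) = 1.056 V.

1.06 V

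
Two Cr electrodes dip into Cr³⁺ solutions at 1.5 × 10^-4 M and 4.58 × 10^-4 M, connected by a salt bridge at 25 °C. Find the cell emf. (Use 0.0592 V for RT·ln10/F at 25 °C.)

0.010 V

Both half-cells are Cr³⁺/Cr, so E°_cell = 0. The concentrated side is the cathode; the cell reaction moves Cr³⁺ from high to low concentration with n = 3.
Q = [Cr³⁺]_dilute/[Cr³⁺]_conc = 1.5 × 10^-4/4.58 × 10^-4 = 0.328.
E = 0 − (0.0592/3) log Q = −(0.0592/3)(-0.485) = 0.0096 V.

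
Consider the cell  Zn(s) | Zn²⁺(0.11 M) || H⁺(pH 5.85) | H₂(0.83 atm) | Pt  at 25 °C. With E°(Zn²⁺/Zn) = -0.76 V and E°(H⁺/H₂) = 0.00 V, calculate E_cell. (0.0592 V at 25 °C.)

0.44 V

The hydrogen couple is the cathode, so E°_cell = 0.76 V; n = 2.
[H⁺] = 10^(−5.85) = 1.4 × 10^-6 M, and Q = [Zn²⁺]·P(H₂) / [H⁺]^2 = 4.58 × 10^10.
E = E° − (0.0592/2) log Q = 0.76 − (0.0592/2)(10.660) = 0.444 V.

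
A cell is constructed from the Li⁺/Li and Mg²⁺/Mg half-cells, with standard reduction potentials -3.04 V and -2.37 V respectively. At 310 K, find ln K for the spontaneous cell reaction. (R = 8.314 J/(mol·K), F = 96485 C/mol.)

E°_cell = -2.37 − (-3.04) = 0.67 V, with n = 2 electrons transferred.
At equilibrium E = 0, so the Nernst equation gives ln K = nFE°/RT = (2)(96485)(0.67)/((8.314)(310)) = 50.16.

ln K = 50.2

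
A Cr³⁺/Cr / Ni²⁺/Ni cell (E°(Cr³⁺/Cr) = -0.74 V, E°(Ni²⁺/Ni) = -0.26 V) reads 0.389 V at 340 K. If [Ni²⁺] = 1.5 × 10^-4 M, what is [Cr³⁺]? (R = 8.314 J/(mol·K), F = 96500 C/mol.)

0.02 M

From the Nernst equation, ln Q = nF(E° − E)/RT = 6×96500×(0.48 − 0.389)/(8.314×340) = 18.639, so Q = 1.24 × 10^8.
With Q = [Cr³⁺]^2/[Ni²⁺]^3 and the known concentrations, [Cr³⁺]^2 in the numerator gives [Cr³⁺] = 0.02 M.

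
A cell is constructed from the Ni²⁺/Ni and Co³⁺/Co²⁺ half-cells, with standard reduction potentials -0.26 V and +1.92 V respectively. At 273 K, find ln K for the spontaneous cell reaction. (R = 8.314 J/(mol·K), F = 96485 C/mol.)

ln K = 185.3

E°_cell = +1.92 − (-0.26) = 2.18 V, with n = 2 electrons transferred.
At equilibrium E = 0, so the Nernst equation gives ln K = nFE°/RT = (2)(96485)(2.18)/((8.314)(273)) = 185.34.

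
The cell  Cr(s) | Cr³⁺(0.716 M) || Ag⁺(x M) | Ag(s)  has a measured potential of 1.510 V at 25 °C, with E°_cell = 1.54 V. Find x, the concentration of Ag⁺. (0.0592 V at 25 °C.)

From the Nernst equation, log Q = n(E° − E)/0.0592 = 3(1.54 − 1.510)/0.0592 = 1.520, so Q = 33.1.
With Q = [Cr³⁺]/[Ag⁺]^3 and the known concentrations, [Ag⁺]^3 in the denominator gives [Ag⁺] = 0.28 M.

0.28 M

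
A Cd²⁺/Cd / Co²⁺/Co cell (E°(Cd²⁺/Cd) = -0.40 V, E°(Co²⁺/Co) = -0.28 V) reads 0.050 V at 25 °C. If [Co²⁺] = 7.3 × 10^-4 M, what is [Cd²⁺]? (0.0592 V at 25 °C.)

From the Nernst equation, log Q = n(E° − E)/0.0592 = 2(0.12 − 0.050)/0.0592 = 2.365, so Q = 232.
With Q = [Cd²⁺]/[Co²⁺] and the known concentrations, [Cd²⁺] in the numerator gives [Cd²⁺] = 0.17 M.

0.17 M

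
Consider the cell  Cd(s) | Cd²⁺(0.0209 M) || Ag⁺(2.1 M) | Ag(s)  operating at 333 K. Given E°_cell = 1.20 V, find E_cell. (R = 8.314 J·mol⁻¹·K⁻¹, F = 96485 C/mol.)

1.28 V

Balancing electrons gives n = 2; the reaction quotient is Q = [Cd²⁺]/[Ag⁺]^2 = 0.00474.
E = E° − (RT/nF) ln Q = 1.20 − (8.314×333)/(2×96485) × (-5.352) = 1.200 + 0.077 = 1.277 V.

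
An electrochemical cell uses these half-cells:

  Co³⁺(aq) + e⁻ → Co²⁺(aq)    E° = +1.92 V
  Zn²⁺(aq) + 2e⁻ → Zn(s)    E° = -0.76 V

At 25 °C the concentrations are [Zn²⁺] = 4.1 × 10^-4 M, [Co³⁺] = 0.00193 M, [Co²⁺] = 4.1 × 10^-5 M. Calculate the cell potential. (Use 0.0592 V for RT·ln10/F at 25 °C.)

2.88 V

The Co³⁺/Co²⁺ couple has the higher reduction potential and acts as the cathode, so E°_cell = +1.92 − (-0.76) = 2.68 V.
Balancing electrons gives n = 2; the reaction quotient is Q = [Zn²⁺]·[Co²⁺]^2/[Co³⁺]^2 = 1.85 × 10^-7.
At 25 °C, E = E° − (0.0592/n) log Q = 2.68 − (0.0592/2)(-6.733) = 2.680 + 0.199 = 2.879 V.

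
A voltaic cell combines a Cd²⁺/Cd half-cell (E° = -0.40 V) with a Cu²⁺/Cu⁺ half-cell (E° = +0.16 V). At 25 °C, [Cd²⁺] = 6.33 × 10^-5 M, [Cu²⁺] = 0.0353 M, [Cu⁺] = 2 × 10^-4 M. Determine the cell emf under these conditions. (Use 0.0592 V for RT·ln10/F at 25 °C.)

0.817 V

The Cu²⁺/Cu⁺ couple has the higher reduction potential and acts as the cathode, so E°_cell = +0.16 − (-0.40) = 0.56 V.
Balancing electrons gives n = 2; the reaction quotient is Q = [Cd²⁺]·[Cu⁺]^2/[Cu²⁺]^2 = 2.03 × 10^-9.
At 25 °C, E = E° − (0.0592/n) log Q = 0.56 − (0.0592/2)(-8.692) = 0.560 + 0.257 = 0.817 V.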